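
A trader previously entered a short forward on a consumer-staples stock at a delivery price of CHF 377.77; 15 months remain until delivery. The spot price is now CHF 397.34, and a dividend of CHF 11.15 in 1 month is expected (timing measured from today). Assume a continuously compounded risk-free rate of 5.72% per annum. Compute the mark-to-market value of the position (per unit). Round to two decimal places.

-CHF 34.54

PV(remaining dividends) I = 11.15·e^(−0.0572·1/12) = 11.0970
Current forward F = (S − I)·e^(rT) = (397.34 − 11.0970)·e^(0.0572·15/12) = 386.2430 × 1.074118 = 414.8706
Value (long) = (F − K)·e^(−rT) = (414.8706 − 377.77) × 0.930996 = 34.5405
Short position value = −(long value) = -CHF 34.54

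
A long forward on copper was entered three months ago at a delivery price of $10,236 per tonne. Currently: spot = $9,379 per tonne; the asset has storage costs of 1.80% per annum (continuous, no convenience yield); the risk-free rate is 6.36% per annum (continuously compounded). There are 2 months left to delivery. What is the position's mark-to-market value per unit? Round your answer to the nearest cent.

-$720.89 per tonne

Current fair forward for the remaining 2 months: F = S·e^((r + u)·T), (r + u) = 0.0636 + 0.0180 = 0.0816
F = 9379 · e^(0.0816 × 2/12) = 9379 × 1.01369290 = 9507.4257
Value of long forward = (F − K)·e^(−rT) = (9507.4257 − 10236) · e^(−0.0636·2/12)
= -728.5743 × 0.98945598 = -720.89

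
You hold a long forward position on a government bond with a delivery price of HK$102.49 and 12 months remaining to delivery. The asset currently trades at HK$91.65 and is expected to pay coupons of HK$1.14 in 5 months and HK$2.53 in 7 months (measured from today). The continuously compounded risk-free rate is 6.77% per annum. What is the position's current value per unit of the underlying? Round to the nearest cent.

-HK$7.67

PV(remaining coupons) I = 1.14·e^(−0.0677·5/12) + 2.53·e^(−0.0677·7/12) = 3.5403
Current forward F = (S − I)·e^(rT) = (91.65 − 3.5403)·e^(0.0677·12/12) = 88.1097 × 1.070044 = 94.2813
Value (long) = (F − K)·e^(−rT) = (94.2813 − 102.49) × 0.934541 = -7.6714
Value = -HK$7.67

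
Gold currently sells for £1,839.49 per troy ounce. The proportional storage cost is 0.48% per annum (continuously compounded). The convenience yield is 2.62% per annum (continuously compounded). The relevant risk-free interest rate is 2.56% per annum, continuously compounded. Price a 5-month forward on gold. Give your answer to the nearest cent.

£1,842.71 per troy ounce

Net carry = r + u − y = 0.0256 + 0.0048 − 0.0262 = 0.0042
F = S·e^((r+u−y)T) = 1839.49 · e^(0.0042 × 5/12) = 1839.49 · e^0.00175000
= 1839.49 × 1.00175153 = £1,842.71 per troy ounce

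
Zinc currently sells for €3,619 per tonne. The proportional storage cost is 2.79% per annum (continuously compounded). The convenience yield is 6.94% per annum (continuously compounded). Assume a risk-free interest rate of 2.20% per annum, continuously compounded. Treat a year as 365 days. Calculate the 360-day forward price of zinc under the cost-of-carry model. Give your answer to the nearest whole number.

Net carry = r + u − y = 0.0220 + 0.0279 − 0.0694 = -0.0195
F = S·e^((r+u−y)T) = 3619 · e^(-0.0195 × 360/365) = 3619 · e^-0.019233
= 3619 × 0.980951 = €3,550 per tonne

€3,550 per tonne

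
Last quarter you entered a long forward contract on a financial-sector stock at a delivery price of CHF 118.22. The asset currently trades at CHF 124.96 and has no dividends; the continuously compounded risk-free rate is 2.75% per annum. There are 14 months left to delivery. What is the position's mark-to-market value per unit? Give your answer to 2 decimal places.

Current fair forward for the remaining 14 months: F = S·e^(r·T), r = 0.0275
F = 124.96 · e^(0.0275 × 14/12) = 124.96 × 1.032604 = 129.0342
Value of long forward = (F − K)·e^(−rT) = (129.0342 − 118.22) · e^(−0.0275·14/12)
= 10.8142 × 0.968426 = 10.47

CHF 10.47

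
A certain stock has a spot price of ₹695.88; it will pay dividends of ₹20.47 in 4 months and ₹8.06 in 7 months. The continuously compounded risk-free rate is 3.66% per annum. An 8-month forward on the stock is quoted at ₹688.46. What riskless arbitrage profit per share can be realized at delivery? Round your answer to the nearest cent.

₹4.20 per share

PV(dividends) I = 20.47·e^(−0.0366·4/12) + 8.06·e^(−0.0366·7/12) = 28.1115
Fair forward F* = (S − I)·e^(rT) = (695.88 − 28.1115)·e^0.024400 = 667.7685 × 1.024700 = 684.2624
Market ₹688.46 > fair 684.2624: forward overpriced → cash-and-carry (borrow at r, buy the stock and collect the dividends, short the forward).
Profit at T = |F_mkt − F*| = |688.46 − 684.2624| = ₹4.20 per share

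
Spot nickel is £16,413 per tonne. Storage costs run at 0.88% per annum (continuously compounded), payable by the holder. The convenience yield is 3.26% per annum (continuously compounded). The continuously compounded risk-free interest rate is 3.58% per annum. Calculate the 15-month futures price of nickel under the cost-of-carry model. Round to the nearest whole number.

Net carry = r + u − y = 0.0358 + 0.0088 − 0.0326 = 0.0120
F = S·e^((r+u−y)T) = 16413 · e^(0.0120 × 15/12) = 16413 · e^0.015000
= 16413 × 1.015113 = £16,661 per tonne

£16,661 per tonne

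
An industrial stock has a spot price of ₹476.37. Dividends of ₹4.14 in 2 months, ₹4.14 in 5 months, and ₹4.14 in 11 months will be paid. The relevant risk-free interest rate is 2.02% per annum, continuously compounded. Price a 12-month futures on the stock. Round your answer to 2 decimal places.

₹473.54

PV(dividends) I = 4.14·e^(−0.0202·2/12) + 4.14·e^(−0.0202·5/12) + 4.14·e^(−0.0202·11/12)
I = 4.1261 + 4.1053 + 4.0640 = 12.2954
F = (S − I)·e^(rT) = (476.37 − 12.2954) · e^(0.0202·12/12)
= 464.0746 · e^0.020200 = 464.0746 × 1.020405 = ₹473.54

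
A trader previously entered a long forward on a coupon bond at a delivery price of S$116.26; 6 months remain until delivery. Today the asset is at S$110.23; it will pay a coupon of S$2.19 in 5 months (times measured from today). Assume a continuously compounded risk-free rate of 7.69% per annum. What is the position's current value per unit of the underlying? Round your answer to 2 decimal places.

-S$3.77

PV(remaining coupons) I = 2.19·e^(−0.0769·5/12) = 2.1209
Current forward F = (S − I)·e^(rT) = (110.23 − 2.1209)·e^(0.0769·6/12) = 108.1091 × 1.039199 = 112.3469
Value (long) = (F − K)·e^(−rT) = (112.3469 − 116.26) × 0.962280 = -3.7655
Value = -S$3.77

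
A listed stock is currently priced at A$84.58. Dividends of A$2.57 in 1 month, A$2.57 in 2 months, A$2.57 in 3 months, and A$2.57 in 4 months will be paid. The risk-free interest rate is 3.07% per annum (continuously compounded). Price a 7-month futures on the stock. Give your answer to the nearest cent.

PV(dividends) I = 2.57·e^(−0.0307·1/12) + 2.57·e^(−0.0307·2/12) + 2.57·e^(−0.0307·3/12) + 2.57·e^(−0.0307·4/12)
I = 2.5634 + 2.5569 + 2.5504 + 2.5438 = 10.2145
F = (S − I)·e^(rT) = (84.58 − 10.2145) · e^(0.0307·7/12)
= 74.3655 · e^0.017908 = 74.3655 × 1.018069 = A$75.71

A$75.71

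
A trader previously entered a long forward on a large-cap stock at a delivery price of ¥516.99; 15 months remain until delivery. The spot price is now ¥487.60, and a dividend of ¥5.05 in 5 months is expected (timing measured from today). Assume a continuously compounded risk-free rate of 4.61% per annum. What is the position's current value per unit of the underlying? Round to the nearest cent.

PV(remaining dividends) I = 5.05·e^(−0.0461·5/12) = 4.9539
Current forward F = (S − I)·e^(rT) = (487.60 − 4.9539)·e^(0.0461·15/12) = 482.6461 × 1.059318 = 511.2757
Value (long) = (F − K)·e^(−rT) = (511.2757 − 516.99) × 0.944004 = -5.3943
Value = -¥5.39

-¥5.39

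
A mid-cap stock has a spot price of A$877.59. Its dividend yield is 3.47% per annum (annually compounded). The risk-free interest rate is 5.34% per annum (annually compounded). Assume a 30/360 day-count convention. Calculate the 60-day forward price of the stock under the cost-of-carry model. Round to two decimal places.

F = S · (1+r)^T / (1+q)^T
= 877.59 × 1.008708 / 1.005701 = 877.59 × 1.002990
F = A$880.21

A$880.21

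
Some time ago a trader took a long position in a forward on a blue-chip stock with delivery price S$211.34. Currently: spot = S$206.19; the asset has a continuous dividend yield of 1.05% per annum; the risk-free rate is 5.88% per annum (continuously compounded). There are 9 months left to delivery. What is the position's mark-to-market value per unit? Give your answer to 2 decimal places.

Current fair forward for the remaining 9 months: F = S·e^((r − q)·T), (r − q) = 0.0588 − 0.0105 = 0.0483
F = 206.19 · e^(0.0483 × 9/12) = 206.19 × 1.036889 = 213.7961
Value of long forward = (F − K)·e^(−rT) = (213.7961 − 211.34) · e^(−0.0588·9/12)
= 2.4561 × 0.956858 = 2.35

S$2.35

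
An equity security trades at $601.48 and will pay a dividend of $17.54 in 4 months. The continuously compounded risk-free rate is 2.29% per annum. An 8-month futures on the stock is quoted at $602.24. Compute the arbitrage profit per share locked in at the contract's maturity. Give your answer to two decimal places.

PV(dividends) I = 17.54·e^(−0.0229·4/12) = 17.4066
Fair futures F* = (S − I)·e^(rT) = (601.48 − 17.4066)·e^0.015267 = 584.0734 × 1.015384 = 593.0588
Market $602.24 > fair 593.0588: forward overpriced → cash-and-carry (borrow at r, buy the stock and collect the dividends, short the forward).
Profit at T = |F_mkt − F*| = |602.24 − 593.0588| = $9.18 per share

$9.18 per share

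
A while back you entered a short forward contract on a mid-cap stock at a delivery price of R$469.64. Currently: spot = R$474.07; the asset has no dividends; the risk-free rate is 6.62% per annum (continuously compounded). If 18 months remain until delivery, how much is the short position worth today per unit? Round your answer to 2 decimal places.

Current fair forward for the remaining 18 months: F = S·e^(r·T), r = 0.0662
F = 474.07 · e^(0.0662 × 18/12) = 474.07 × 1.104398 = 523.5620
Value of long forward = (F − K)·e^(−rT) = (523.5620 − 469.64) · e^(−0.0662·18/12)
= 53.9220 × 0.905471 = 48.82
Short position value = −(long value) = -R$48.82

-R$48.82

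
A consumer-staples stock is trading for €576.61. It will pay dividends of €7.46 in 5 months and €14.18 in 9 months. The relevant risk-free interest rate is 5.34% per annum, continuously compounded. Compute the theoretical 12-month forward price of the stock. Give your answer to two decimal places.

€586.17

PV(dividends) I = 7.46·e^(−0.0534·5/12) + 14.18·e^(−0.0534·9/12)
I = 7.2958 + 13.6233 = 20.9191
F = (S − I)·e^(rT) = (576.61 − 20.9191) · e^(0.0534·12/12)
= 555.6909 · e^0.053400 = 555.6909 × 1.054852 = €586.17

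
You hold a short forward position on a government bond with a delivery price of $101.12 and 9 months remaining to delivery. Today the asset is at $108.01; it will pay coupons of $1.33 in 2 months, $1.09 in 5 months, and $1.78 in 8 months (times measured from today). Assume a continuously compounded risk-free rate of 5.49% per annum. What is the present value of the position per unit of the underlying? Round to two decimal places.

PV(remaining coupons) I = 1.33·e^(−0.0549·2/12) + 1.09·e^(−0.0549·5/12) + 1.78·e^(−0.0549·8/12) = 4.0993
Current forward F = (S − I)·e^(rT) = (108.01 − 4.0993)·e^(0.0549·9/12) = 103.9107 × 1.042034 = 108.2785
Value (long) = (F − K)·e^(−rT) = (108.2785 − 101.12) × 0.959661 = 6.8697
Short position value = −(long value) = -$6.87

-$6.87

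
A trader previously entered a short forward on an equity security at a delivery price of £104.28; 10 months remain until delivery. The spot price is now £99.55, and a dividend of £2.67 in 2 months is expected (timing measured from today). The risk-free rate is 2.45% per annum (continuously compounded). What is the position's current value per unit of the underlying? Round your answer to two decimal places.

£5.28

PV(remaining dividends) I = 2.67·e^(−0.0245·2/12) = 2.6591
Current forward F = (S − I)·e^(rT) = (99.55 − 2.6591)·e^(0.0245·10/12) = 96.8909 × 1.020627 = 98.8895
Value (long) = (F − K)·e^(−rT) = (98.8895 − 104.28) × 0.979790 = -5.2816
Short position value = −(long value) = £5.28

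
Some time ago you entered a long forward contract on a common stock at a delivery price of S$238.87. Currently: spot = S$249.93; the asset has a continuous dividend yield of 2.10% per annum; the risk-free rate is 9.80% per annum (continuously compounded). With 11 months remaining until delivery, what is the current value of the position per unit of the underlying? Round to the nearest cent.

S$26.82

Current fair forward for the remaining 11 months: F = S·e^((r − q)·T), (r − q) = 0.0980 − 0.0210 = 0.0770
F = 249.93 · e^(0.0770 × 11/12) = 249.93 × 1.073134 = 268.2084
Value of long forward = (F − K)·e^(−rT) = (268.2084 − 238.87) · e^(−0.0980·11/12)
= 29.3384 × 0.914084 = 26.82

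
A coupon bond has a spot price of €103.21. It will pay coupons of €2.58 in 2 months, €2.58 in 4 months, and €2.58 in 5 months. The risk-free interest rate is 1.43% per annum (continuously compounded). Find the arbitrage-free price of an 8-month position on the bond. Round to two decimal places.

PV(coupons) I = 2.58·e^(−0.0143·2/12) + 2.58·e^(−0.0143·4/12) + 2.58·e^(−0.0143·5/12)
I = 2.5739 + 2.5677 + 2.5647 = 7.7063
F = (S − I)·e^(rT) = (103.21 − 7.7063) · e^(0.0143·8/12)
= 95.5037 · e^0.009533 = 95.5037 × 1.009579 = €96.42

€96.42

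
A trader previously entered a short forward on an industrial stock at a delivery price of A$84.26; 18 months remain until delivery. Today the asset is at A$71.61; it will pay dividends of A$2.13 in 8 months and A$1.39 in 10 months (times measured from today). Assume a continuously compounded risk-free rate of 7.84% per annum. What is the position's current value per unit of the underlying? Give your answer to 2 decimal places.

A$6.63

PV(remaining dividends) I = 2.13·e^(−0.0784·8/12) + 1.39·e^(−0.0784·10/12) = 3.3236
Current forward F = (S − I)·e^(rT) = (71.61 − 3.3236)·e^(0.0784·18/12) = 68.2864 × 1.124794 = 76.8081
Value (long) = (F − K)·e^(−rT) = (76.8081 − 84.26) × 0.889052 = -6.6251
Short position value = −(long value) = A$6.63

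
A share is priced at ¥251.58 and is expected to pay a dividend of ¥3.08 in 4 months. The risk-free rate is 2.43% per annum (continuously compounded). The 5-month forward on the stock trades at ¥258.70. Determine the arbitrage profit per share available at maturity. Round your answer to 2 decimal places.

¥7.65 per share

PV(dividends) I = 3.08·e^(−0.0243·4/12) = 3.0552
Fair forward F* = (S − I)·e^(rT) = (251.58 − 3.0552)·e^0.010125 = 248.5248 × 1.010176 = 251.0538
Market ¥258.70 > fair 251.0538: forward overpriced → cash-and-carry (borrow at r, buy the stock and collect the dividends, short the forward).
Profit at T = |F_mkt − F*| = |258.70 − 251.0538| = ¥7.65 per share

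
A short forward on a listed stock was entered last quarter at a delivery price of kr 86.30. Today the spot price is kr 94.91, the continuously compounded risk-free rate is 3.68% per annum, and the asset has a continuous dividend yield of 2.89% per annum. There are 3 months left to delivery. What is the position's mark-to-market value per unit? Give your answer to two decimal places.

-kr 8.72

Current fair forward for the remaining 3 months: F = S·e^((r − q)·T), (r − q) = 0.0368 − 0.0289 = 0.0079
F = 94.91 · e^(0.0079 × 3/12) = 94.91 × 1.001977 = 95.0976
Value of long forward = (F − K)·e^(−rT) = (95.0976 − 86.30) · e^(−0.0368·3/12)
= 8.7976 × 0.990842 = 8.72
Short position value = −(long value) = -kr 8.72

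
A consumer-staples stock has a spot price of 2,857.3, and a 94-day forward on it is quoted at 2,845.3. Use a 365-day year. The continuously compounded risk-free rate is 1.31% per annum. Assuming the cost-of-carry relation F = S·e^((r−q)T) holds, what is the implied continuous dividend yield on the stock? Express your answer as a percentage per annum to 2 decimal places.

2.94%

From F = S·e^((r−q)T): (r − q) = ln(F/S)/T
ln(2845.3/2857.3) = ln(0.995800) = -0.004209
(r − q) = -0.004209 / (94/365) = -0.016343
q = r − ln(F/S)/T = 0.0131 + 0.016343 = 0.029443
q = 2.94%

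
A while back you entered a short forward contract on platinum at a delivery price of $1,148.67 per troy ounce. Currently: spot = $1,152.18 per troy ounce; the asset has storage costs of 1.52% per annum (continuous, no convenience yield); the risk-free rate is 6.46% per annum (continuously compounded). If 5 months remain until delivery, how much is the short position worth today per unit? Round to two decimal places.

Current fair forward for the remaining 5 months: F = S·e^((r + u)·T), (r + u) = 0.0646 + 0.0152 = 0.0798
F = 1152.18 · e^(0.0798 × 5/12) = 1152.18 × 1.03380896 = 1191.1340
Value of long forward = (F − K)·e^(−rT) = (1191.1340 − 1148.67) · e^(−0.0646·5/12)
= 42.4640 × 0.97344236 = 41.34
Short position value = −(long value) = -$41.34

-$41.34 per troy ounce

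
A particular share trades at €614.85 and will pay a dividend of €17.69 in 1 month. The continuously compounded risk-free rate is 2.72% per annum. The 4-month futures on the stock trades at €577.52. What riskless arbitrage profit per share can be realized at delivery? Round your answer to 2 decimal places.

€25.12 per share

PV(dividends) I = 17.69·e^(−0.0272·1/12) = 17.6499
Fair futures F* = (S − I)·e^(rT) = (614.85 − 17.6499)·e^0.009067 = 597.2001 × 1.009108 = 602.6394
Market €577.52 < fair 602.6394: forward underpriced → reverse cash-and-carry (short the stock, invest proceeds at r, pay the dividends, go long the forward).
Profit at T = |F_mkt − F*| = |577.52 − 602.6394| = €25.12 per share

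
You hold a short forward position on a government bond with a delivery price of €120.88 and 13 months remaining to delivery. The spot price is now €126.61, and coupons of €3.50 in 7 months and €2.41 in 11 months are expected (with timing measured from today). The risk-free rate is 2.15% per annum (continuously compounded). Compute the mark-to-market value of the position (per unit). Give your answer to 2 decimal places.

PV(remaining coupons) I = 3.50·e^(−0.0215·7/12) + 2.41·e^(−0.0215·11/12) = 5.8193
Current forward F = (S − I)·e^(rT) = (126.61 − 5.8193)·e^(0.0215·13/12) = 120.7907 × 1.023565 = 123.6371
Value (long) = (F − K)·e^(−rT) = (123.6371 − 120.88) × 0.976977 = 2.6936
Short position value = −(long value) = -€2.69

-€2.69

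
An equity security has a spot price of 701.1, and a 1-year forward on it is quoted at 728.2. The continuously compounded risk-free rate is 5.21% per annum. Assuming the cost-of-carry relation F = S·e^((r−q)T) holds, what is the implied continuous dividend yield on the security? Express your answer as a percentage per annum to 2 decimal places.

From F = S·e^((r−q)T): (r − q) = ln(F/S)/T
ln(728.2/701.1) = ln(1.038654) = 0.037926
(r − q) = 0.037926 / (1) = 0.037926
q = r − ln(F/S)/T = 0.0521 − 0.037926 = 0.014174
q = 1.42%

1.42%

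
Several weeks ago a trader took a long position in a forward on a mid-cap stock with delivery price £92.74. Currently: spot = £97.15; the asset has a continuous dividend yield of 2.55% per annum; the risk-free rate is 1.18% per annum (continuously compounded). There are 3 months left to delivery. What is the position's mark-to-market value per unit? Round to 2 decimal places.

£4.07

Current fair forward for the remaining 3 months: F = S·e^((r − q)·T), (r − q) = 0.0118 − 0.0255 = -0.0137
F = 97.15 · e^(-0.0137 × 3/12) = 97.15 × 0.996581 = 96.8178
Value of long forward = (F − K)·e^(−rT) = (96.8178 − 92.74) · e^(−0.0118·3/12)
= 4.0778 × 0.997054 = 4.07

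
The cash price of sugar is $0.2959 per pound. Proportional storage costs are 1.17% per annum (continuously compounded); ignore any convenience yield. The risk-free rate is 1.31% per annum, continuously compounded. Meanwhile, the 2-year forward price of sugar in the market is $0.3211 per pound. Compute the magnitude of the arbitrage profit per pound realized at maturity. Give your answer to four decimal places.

Fair forward: F* = S·e^(carry·T), with carry = (r + u) = 0.0131 + 0.0117 = 0.0248
F* = 0.2959 · e^(0.0248 × 2) = 0.2959 · e^0.049600 = 0.2959 × 1.050851 = $0.3109
Market $0.3211 > fair $0.3109: forward overpriced → cash-and-carry (buy spot, short the forward).
At maturity, profit = |F_mkt − F*| = |0.3211 − 0.3109| = $0.0102 per pound

$0.0102 per pound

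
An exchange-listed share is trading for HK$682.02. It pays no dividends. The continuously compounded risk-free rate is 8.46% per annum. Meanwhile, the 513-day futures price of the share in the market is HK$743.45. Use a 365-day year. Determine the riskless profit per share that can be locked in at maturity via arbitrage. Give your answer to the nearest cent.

HK$24.68 per share

Fair futures: F* = S·e^(carry·T), with carry = r = 0.0846
F* = 682.02 · e^(0.0846 × 513/365) = 682.02 · e^0.118904 = 682.02 × 1.126262 = HK$768.1332
Market HK$743.45 < fair HK$768.1332: forward underpriced → reverse cash-and-carry (short spot, go long the forward).
At maturity, profit = |F_mkt − F*| = |743.45 − 768.1332| = HK$24.68 per share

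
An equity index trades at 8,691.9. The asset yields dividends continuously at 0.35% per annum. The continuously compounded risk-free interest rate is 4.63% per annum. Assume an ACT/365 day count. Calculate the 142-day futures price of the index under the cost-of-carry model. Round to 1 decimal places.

F = S·e^((r − q)T) = 8691.9 · e^((0.0463 − 0.0035) × 142/365)
= 8691.9 · e^0.016651 = 8691.9 × 1.016790
F = 8,837.8

8,837.8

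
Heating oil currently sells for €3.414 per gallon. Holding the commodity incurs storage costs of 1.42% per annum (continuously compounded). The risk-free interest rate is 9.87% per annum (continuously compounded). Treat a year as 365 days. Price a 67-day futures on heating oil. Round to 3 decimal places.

€3.485 per gallon

Net carry = r + u − y = 0.0987 + 0.0142 − 0.0000 = 0.1129
F = S·e^((r+u−y)T) = 3.414 · e^(0.1129 × 67/365) = 3.414 · e^0.020724
= 3.414 × 1.020940 = €3.485 per gallon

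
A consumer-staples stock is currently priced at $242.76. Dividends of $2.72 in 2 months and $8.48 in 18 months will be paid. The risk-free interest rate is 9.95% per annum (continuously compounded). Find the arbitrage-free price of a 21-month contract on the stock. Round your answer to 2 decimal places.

$277.06

PV(dividends) I = 2.72·e^(−0.0995·2/12) + 8.48·e^(−0.0995·18/12)
I = 2.6753 + 7.3043 = 9.9796
F = (S − I)·e^(rT) = (242.76 − 9.9796) · e^(0.0995·21/12)
= 232.7804 · e^0.174125 = 232.7804 × 1.190204 = $277.06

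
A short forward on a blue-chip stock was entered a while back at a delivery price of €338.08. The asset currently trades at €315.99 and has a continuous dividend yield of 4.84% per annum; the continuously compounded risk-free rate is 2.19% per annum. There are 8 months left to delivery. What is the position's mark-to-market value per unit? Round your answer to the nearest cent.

€27.22

Current fair forward for the remaining 8 months: F = S·e^((r − q)·T), (r − q) = 0.0219 − 0.0484 = -0.0265
F = 315.99 · e^(-0.0265 × 8/12) = 315.99 × 0.982488 = 310.4564
Value of long forward = (F − K)·e^(−rT) = (310.4564 − 338.08) · e^(−0.0219·8/12)
= -27.6236 × 0.985506 = -27.22
Short position value = −(long value) = €27.22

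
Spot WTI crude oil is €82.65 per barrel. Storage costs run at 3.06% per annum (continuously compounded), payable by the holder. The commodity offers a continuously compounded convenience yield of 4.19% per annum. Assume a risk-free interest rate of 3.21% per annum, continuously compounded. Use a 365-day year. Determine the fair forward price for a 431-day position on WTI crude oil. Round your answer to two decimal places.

Net carry = r + u − y = 0.0321 + 0.0306 − 0.0419 = 0.0208
F = S·e^((r+u−y)T) = 82.65 · e^(0.0208 × 431/365) = 82.65 · e^0.024561
= 82.65 × 1.024865 = €84.71 per barrel

€84.71 per barrel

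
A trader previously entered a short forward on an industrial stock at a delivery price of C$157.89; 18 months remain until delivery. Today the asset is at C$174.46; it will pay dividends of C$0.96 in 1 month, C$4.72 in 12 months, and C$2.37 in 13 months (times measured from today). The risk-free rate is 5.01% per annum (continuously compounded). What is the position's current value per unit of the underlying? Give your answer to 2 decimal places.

PV(remaining dividends) I = 0.96·e^(−0.0501·1/12) + 4.72·e^(−0.0501·12/12) + 2.37·e^(−0.0501·13/12) = 7.6902
Current forward F = (S − I)·e^(rT) = (174.46 − 7.6902)·e^(0.0501·18/12) = 166.7698 × 1.078046 = 179.7855
Value (long) = (F − K)·e^(−rT) = (179.7855 − 157.89) × 0.927604 = 20.3104
Short position value = −(long value) = -C$20.31

-C$20.31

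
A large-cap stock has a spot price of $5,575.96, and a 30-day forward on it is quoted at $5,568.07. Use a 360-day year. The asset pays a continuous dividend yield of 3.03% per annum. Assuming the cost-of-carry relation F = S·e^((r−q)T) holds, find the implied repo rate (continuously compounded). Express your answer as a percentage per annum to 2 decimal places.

From F = S·e^((r−q)T): (r − q) = ln(F/S)/T
ln(5568.07/5575.96) = ln(0.998585) = -0.001416
(r − q) = -0.001416 / (30/360) = -0.016992
r = ln(F/S)/T + q = -0.016992 + 0.0303 = 0.013308
r = 1.33%

1.33%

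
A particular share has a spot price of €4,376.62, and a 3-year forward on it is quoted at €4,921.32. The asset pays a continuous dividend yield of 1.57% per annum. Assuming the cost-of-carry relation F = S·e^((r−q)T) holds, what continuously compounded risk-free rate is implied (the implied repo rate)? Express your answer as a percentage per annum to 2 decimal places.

From F = S·e^((r−q)T): (r − q) = ln(F/S)/T
ln(4921.32/4376.62) = ln(1.124457) = 0.117300
(r − q) = 0.117300 / (3) = 0.039100
r = ln(F/S)/T + q = 0.039100 + 0.0157 = 0.054800
r = 5.48%

5.48%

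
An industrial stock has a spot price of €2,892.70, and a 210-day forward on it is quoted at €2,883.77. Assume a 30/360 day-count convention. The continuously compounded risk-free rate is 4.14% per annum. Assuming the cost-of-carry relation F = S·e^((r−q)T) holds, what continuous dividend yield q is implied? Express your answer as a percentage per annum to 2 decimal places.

From F = S·e^((r−q)T): (r − q) = ln(F/S)/T
ln(2883.77/2892.70) = ln(0.996913) = -0.003092
(r − q) = -0.003092 / (210/360) = -0.005301
q = r − ln(F/S)/T = 0.0414 + 0.005301 = 0.046701
q = 4.67%

4.67%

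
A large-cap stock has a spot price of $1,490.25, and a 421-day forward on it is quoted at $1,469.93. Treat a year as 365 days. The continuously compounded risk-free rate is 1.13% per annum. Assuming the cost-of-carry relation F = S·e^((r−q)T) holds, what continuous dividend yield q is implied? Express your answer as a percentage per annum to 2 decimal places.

2.32%

From F = S·e^((r−q)T): (r − q) = ln(F/S)/T
ln(1469.93/1490.25) = ln(0.986365) = -0.013729
(r − q) = -0.013729 / (421/365) = -0.011903
q = r − ln(F/S)/T = 0.0113 + 0.011903 = 0.023203
q = 2.32%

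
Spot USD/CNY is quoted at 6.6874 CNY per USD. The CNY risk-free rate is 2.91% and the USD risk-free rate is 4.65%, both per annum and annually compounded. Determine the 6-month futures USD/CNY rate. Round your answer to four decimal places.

By covered interest parity, F = S · (1+r_CNY)^T / (1+r_USD)^T
= 6.6874 × 1.014446 / 1.022986 = 6.6874 × 0.991652
F = 6.6316 CNY per USD

6.6316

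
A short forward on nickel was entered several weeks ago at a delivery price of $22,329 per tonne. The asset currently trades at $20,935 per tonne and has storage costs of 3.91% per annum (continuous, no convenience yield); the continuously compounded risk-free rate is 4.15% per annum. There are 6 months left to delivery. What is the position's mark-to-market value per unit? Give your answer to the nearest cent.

$522.14 per tonne

Current fair forward for the remaining 6 months: F = S·e^((r + u)·T), (r + u) = 0.0415 + 0.0391 = 0.0806
F = 20935 · e^(0.0806 × 6/12) = 20935 × 1.04112306 = 21795.9113
Value of long forward = (F − K)·e^(−rT) = (21795.9113 − 22329) · e^(−0.0415·6/12)
= -533.0887 × 0.97946380 = -522.14
Short position value = −(long value) = $522.14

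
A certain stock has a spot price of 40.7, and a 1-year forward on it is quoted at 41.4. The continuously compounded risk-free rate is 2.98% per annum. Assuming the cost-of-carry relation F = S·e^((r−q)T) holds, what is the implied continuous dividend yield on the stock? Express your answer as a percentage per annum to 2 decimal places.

1.27%

From F = S·e^((r−q)T): (r − q) = ln(F/S)/T
ln(41.4/40.7) = ln(1.017199) = 0.017053
(r − q) = 0.017053 / (1) = 0.017053
q = r − ln(F/S)/T = 0.0298 − 0.017053 = 0.012747
q = 1.27%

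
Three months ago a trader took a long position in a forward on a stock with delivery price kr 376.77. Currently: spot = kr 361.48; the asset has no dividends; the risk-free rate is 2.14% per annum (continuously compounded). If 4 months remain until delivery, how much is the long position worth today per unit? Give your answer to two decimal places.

-kr 12.61

Current fair forward for the remaining 4 months: F = S·e^(r·T), r = 0.0214
F = 361.48 · e^(0.0214 × 4/12) = 361.48 × 1.007159 = 364.0678
Value of long forward = (F − K)·e^(−rT) = (364.0678 − 376.77) · e^(−0.0214·4/12)
= -12.7022 × 0.992892 = -12.61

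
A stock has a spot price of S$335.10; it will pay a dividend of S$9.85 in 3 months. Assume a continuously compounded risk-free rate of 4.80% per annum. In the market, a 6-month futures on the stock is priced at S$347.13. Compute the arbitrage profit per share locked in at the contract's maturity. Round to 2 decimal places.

S$13.86 per share

PV(dividends) I = 9.85·e^(−0.0480·3/12) = 9.7325
Fair futures F* = (S − I)·e^(rT) = (335.10 − 9.7325)·e^0.024000 = 325.3675 × 1.024290 = 333.2707
Market S$347.13 > fair 333.2707: forward overpriced → cash-and-carry (borrow at r, buy the stock and collect the dividends, short the forward).
Profit at T = |F_mkt − F*| = |347.13 − 333.2707| = S$13.86 per share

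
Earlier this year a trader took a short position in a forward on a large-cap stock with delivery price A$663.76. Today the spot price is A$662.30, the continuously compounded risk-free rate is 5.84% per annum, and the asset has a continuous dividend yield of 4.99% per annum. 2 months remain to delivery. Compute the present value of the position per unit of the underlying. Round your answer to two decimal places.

Current fair forward for the remaining 2 months: F = S·e^((r − q)·T), (r − q) = 0.0584 − 0.0499 = 0.0085
F = 662.30 · e^(0.0085 × 2/12) = 662.30 × 1.001418 = 663.2391
Value of long forward = (F − K)·e^(−rT) = (663.2391 − 663.76) · e^(−0.0584·2/12)
= -0.5209 × 0.990314 = -0.52
Short position value = −(long value) = A$0.52

A$0.52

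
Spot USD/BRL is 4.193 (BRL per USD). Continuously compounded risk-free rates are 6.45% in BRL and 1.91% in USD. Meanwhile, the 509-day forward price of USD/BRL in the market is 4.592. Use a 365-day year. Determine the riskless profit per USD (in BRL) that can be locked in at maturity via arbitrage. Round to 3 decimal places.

0.125 per USD (in BRL)

Fair forward: F* = S·e^(carry·T), with carry = (r_BRL − r_USD) = 0.0645 − 0.0191 = 0.0454
F* = 4.193 · e^(0.0454 × 509/365) = 4.193 · e^0.063311 = 4.193 × 1.065358 = 4.4670
Market 4.592 > fair 4.4670: forward overpriced → cash-and-carry (buy spot, short the forward).
At maturity, profit = |F_mkt − F*| = |4.592 − 4.4670| = 0.125 per USD (in BRL)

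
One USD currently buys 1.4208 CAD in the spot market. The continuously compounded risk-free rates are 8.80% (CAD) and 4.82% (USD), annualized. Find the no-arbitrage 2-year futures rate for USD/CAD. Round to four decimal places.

1.5385

F = S·e^((r_CAD − r_USD)T) = 1.4208 · e^((0.0880 − 0.0482) × 2)
= 1.4208 · e^0.079600 = 1.4208 × 1.082854
F = 1.5385 CAD per USD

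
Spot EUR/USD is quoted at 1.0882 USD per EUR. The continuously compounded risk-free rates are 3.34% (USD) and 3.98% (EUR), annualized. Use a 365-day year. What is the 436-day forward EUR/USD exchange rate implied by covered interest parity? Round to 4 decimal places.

1.0799

F = S·e^((r_USD − r_EUR)T) = 1.0882 · e^((0.0334 − 0.0398) × 436/365)
= 1.0882 · e^-0.007645 = 1.0882 × 0.992384
F = 1.0799 USD per EUR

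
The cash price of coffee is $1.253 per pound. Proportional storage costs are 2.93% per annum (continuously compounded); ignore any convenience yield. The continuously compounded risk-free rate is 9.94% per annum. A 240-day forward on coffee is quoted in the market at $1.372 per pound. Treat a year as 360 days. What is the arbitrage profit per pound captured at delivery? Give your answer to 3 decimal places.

Fair forward: F* = S·e^(carry·T), with carry = (r + u) = 0.0994 + 0.0293 = 0.1287
F* = 1.253 · e^(0.1287 × 240/360) = 1.253 · e^0.085800 = 1.253 × 1.089588 = $1.3653
Market $1.372 > fair $1.3653: forward overpriced → cash-and-carry (buy spot, short the forward).
At maturity, profit = |F_mkt − F*| = |1.372 − 1.3653| = $0.007 per pound

$0.007 per pound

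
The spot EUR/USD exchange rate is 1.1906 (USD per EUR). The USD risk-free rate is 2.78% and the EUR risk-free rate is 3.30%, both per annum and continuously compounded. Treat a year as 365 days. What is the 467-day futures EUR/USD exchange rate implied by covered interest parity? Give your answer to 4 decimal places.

F = S·e^((r_USD − r_EUR)T) = 1.1906 · e^((0.0278 − 0.0330) × 467/365)
= 1.1906 · e^-0.006653 = 1.1906 × 0.993369
F = 1.1827 USD per EUR

1.1827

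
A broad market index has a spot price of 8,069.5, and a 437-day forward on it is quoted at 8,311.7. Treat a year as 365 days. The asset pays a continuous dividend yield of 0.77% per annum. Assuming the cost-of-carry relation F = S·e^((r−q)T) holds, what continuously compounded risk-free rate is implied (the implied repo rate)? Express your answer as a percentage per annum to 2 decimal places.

From F = S·e^((r−q)T): (r − q) = ln(F/S)/T
ln(8311.7/8069.5) = ln(1.030014) = 0.029572
(r − q) = 0.029572 / (437/365) = 0.024700
r = ln(F/S)/T + q = 0.024700 + 0.0077 = 0.032400
r = 3.24%

3.24%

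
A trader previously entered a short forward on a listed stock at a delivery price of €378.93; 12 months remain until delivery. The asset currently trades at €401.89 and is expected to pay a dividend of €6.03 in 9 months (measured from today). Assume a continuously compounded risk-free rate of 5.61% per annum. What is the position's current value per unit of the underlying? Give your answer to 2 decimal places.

-€37.85

PV(remaining dividends) I = 6.03·e^(−0.0561·9/12) = 5.7816
Current forward F = (S − I)·e^(rT) = (401.89 − 5.7816)·e^(0.0561·12/12) = 396.1084 × 1.057703 = 418.9650
Value (long) = (F − K)·e^(−rT) = (418.9650 − 378.93) × 0.945445 = 37.8509
Short position value = −(long value) = -€37.85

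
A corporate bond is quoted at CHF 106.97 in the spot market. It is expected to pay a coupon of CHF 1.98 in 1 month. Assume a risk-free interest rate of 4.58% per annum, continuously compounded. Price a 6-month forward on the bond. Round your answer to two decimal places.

CHF 107.43

PV(coupons) I = 1.98·e^(−0.0458·1/12)
I = 1.9725
F = (S − I)·e^(rT) = (106.97 − 1.9725) · e^(0.0458·6/12)
= 104.9975 · e^0.022900 = 104.9975 × 1.023164 = CHF 107.43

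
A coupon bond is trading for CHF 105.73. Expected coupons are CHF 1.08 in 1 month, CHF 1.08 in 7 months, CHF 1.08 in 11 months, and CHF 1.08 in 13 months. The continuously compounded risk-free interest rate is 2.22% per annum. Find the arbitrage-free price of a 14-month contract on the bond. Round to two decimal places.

PV(coupons) I = 1.08·e^(−0.0222·1/12) + 1.08·e^(−0.0222·7/12) + 1.08·e^(−0.0222·11/12) + 1.08·e^(−0.0222·13/12)
I = 1.0780 + 1.0661 + 1.0582 + 1.0543 = 4.2566
F = (S − I)·e^(rT) = (105.73 − 4.2566) · e^(0.0222·14/12)
= 101.4734 · e^0.025900 = 101.4734 × 1.026238 = CHF 104.14

CHF 104.14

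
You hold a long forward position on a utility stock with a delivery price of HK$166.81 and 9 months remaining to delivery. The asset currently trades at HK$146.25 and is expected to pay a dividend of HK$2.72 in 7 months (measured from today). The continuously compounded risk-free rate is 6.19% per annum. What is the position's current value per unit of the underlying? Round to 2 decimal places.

-HK$15.62

PV(remaining dividends) I = 2.72·e^(−0.0619·7/12) = 2.6235
Current forward F = (S − I)·e^(rT) = (146.25 − 2.6235)·e^(0.0619·9/12) = 143.6265 × 1.047520 = 150.4516
Value (long) = (F − K)·e^(−rT) = (150.4516 − 166.81) × 0.954636 = -15.6163
Value = -HK$15.62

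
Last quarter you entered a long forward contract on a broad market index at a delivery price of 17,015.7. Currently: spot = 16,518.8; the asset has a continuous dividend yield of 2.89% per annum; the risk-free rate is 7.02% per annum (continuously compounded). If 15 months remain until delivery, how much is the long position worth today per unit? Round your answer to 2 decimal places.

346.50

Current fair forward for the remaining 15 months: F = S·e^((r − q)·T), (r − q) = 0.0702 − 0.0289 = 0.0413
F = 16518.8 · e^(0.0413 × 15/12) = 16518.8 × 1.05298080 = 17393.9792
Value of long forward = (F − K)·e^(−rT) = (17393.9792 − 17015.7) · e^(−0.0702·15/12)
= 378.2792 × 0.91598985 = 346.50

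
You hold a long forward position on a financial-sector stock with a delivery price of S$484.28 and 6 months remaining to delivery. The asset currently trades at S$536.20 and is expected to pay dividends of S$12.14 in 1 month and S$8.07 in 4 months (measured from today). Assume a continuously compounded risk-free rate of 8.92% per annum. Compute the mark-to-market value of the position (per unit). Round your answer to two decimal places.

S$53.16

PV(remaining dividends) I = 12.14·e^(−0.0892·1/12) + 8.07·e^(−0.0892·4/12) = 19.8837
Current forward F = (S − I)·e^(rT) = (536.20 − 19.8837)·e^(0.0892·6/12) = 516.3163 × 1.045610 = 539.8655
Value (long) = (F − K)·e^(−rT) = (539.8655 − 484.28) × 0.956380 = 53.1609
Value = S$53.16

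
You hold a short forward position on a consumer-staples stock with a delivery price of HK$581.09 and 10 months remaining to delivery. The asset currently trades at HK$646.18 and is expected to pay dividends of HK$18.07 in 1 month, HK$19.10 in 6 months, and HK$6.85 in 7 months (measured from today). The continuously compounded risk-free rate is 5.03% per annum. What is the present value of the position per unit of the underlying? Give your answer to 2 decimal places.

PV(remaining dividends) I = 18.07·e^(−0.0503·1/12) + 19.10·e^(−0.0503·6/12) + 6.85·e^(−0.0503·7/12) = 43.2720
Current forward F = (S − I)·e^(rT) = (646.18 − 43.2720)·e^(0.0503·10/12) = 602.9080 × 1.042808 = 628.7173
Value (long) = (F − K)·e^(−rT) = (628.7173 − 581.09) × 0.958950 = 45.6722
Short position value = −(long value) = -HK$45.67

-HK$45.67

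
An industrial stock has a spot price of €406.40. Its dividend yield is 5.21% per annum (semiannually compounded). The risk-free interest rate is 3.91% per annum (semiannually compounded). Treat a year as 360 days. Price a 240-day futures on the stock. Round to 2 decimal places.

F = S · (1+r/2)^(2T) / (1+q/2)^(2T)
= 406.40 × 1.026151 / 1.034883 = 406.40 × 0.991562
F = €402.97

€402.97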